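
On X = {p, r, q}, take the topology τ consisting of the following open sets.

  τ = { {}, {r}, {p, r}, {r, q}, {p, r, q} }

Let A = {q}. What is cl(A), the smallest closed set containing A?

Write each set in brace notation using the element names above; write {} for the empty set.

{q}

closure: X∖int(X∖A) = X∖{p, r} = {q}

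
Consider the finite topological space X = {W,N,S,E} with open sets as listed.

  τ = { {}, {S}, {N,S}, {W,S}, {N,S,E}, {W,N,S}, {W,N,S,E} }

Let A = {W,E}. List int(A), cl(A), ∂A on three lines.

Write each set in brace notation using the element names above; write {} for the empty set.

int(A) = {}
cl(A)  = {W,E}
∂A     = {W,E}

open subsets of A: {}; so int(A) = {}
closure: X∖int(X∖A) = X∖{N,S} = {W,E}
∂A = {W,E} minus {} = {W,E}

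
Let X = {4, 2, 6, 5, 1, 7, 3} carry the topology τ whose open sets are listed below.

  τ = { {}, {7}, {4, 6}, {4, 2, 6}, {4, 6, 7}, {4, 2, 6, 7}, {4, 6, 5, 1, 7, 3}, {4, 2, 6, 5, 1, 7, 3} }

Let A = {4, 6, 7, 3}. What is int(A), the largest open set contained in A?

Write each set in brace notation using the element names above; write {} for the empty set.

interior: largest open inside A is {4, 6, 7} (from {}, {7}, {4, 6}, {4, 6, 7})

{4, 6, 7}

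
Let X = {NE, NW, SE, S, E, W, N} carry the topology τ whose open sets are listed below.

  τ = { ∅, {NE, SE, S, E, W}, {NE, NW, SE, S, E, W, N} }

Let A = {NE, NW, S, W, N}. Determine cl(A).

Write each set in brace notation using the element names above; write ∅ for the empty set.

closure: X∖int(X∖A) = X∖∅ = {NE, NW, SE, S, E, W, N}

{NE, NW, SE, S, E, W, N}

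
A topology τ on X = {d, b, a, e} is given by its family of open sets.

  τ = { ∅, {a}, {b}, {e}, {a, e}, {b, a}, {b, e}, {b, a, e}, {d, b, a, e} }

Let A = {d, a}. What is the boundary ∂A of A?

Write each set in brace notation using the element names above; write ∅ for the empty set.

{d}

opens ⊆ A: ∅, {a}; union → int = {a}
complement {b, e}; its interior {b, e}; cl(A) = X∖{b, e} = {d, a}
boundary = {d, a} ∖ {a} = {d}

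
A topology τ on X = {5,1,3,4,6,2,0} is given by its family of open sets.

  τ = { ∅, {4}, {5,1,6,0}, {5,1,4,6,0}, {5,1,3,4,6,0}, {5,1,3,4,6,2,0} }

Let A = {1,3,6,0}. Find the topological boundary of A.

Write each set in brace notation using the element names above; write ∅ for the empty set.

{5,1,3,6,2,0}

interior: largest open inside A is ∅ (from ∅)
cl via duality: int({5,4,2}) = {4}, so X∖{4} = {5,1,3,6,2,0}
cl∖int = {5,1,3,6,2,0}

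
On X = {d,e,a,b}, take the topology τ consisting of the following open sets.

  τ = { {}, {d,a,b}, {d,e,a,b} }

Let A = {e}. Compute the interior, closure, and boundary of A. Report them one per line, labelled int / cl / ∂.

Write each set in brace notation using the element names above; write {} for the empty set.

opens ⊆ A: {}; union → int = {}
complement {d,a,b}; its interior {d,a,b}; cl(A) = X∖{d,a,b} = {e}
boundary = {e} ∖ {} = {e}

int(A) = {}
cl(A)  = {e}
∂A     = {e}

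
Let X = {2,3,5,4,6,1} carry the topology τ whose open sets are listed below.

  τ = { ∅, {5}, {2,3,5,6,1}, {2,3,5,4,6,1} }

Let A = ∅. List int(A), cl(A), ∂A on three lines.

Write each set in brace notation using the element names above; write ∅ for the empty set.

opens ⊆ A: ∅; union → int = ∅
complement {2,3,5,4,6,1}; its interior {2,3,5,4,6,1}; cl(A) = X∖{2,3,5,4,6,1} = ∅
boundary = ∅ ∖ ∅ = ∅

int(A) = ∅
cl(A)  = ∅
∂A     = ∅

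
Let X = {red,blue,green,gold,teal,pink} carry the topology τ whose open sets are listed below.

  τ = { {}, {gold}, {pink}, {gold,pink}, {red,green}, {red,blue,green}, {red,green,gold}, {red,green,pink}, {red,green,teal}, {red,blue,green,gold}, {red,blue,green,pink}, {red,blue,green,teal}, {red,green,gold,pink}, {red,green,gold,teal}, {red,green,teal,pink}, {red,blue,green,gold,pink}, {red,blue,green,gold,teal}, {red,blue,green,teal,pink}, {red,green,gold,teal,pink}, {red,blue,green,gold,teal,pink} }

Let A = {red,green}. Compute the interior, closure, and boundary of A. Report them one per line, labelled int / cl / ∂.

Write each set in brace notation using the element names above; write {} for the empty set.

int(A) = {red,green}
cl(A)  = {red,blue,green,teal}
∂A     = {blue,teal}

interior: largest open inside A is {red,green} (from {}, {red,green})
cl via duality: int({blue,gold,teal,pink}) = {gold,pink}, so X∖{gold,pink} = {red,blue,green,teal}
cl∖int = {blue,teal}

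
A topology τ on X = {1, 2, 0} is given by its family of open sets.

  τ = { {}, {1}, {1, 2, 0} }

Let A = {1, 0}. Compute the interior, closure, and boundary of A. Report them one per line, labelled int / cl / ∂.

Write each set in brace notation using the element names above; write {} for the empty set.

U open, U⊆A: {}, {1}. int(A) = ⋃ = {1}
X∖A={2}, int(X∖A)={}, hence cl(A)={1, 2, 0}
∂A: remove int from cl → {2, 0}

int(A) = {1}
cl(A)  = {1, 2, 0}
∂A     = {2, 0}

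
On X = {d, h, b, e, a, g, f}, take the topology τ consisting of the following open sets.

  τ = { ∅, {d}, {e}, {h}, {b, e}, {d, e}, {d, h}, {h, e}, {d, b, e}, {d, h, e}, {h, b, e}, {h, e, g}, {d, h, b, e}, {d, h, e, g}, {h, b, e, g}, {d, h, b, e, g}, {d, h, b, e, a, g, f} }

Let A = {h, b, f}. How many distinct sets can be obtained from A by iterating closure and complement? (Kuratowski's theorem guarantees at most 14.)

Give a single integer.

closure: X∖int(X∖A) = X∖{d, e} = {h, b, a, g, f}
Let k=closure and c=complement:
  1. A     = {h, b, f}
  2. kA    = {h, b, a, g, f}
  3. cA    = {d, e, a, g}
  4. ckA   = {d, e}
  5. kcA   = {d, b, e, a, g, f}
  6. ckcA  = {h}
  7. kckcA = {h, a, g, f}
  8. ckckcA = {d, b, e}
— saturated at 8

8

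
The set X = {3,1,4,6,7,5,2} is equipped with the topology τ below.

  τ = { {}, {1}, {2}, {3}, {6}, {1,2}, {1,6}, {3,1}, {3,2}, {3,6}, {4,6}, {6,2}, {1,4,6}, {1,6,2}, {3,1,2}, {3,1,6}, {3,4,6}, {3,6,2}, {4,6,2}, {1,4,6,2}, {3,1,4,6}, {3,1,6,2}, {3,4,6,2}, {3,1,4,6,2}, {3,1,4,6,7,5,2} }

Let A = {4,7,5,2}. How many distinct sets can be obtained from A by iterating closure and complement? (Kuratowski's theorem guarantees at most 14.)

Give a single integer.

6

X∖A={3,1,6}, int(X∖A)={3,1,6}, hence cl(A)={4,7,5,2}
Orbit (k=closure, c=complement):
  1. A     = {4,7,5,2}
  2. cA    = {3,1,6}
  3. kcA   = {3,1,4,6,7,5}
  4. ckcA  = {2}
  5. kckcA = {7,5,2}
  6. ckckcA = {3,1,4,6}
(closed under both — stop)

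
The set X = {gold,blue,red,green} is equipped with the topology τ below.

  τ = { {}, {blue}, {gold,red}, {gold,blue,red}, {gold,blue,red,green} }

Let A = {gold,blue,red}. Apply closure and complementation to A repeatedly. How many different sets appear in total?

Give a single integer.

complement {green}; its interior {}; cl(A) = X∖{} = {gold,blue,red,green}
With k = closure, c = complement:
  1. A     = {gold,blue,red}
  2. kA    = {gold,blue,red,green}
  3. cA    = {green}
  4. ckA   = {}
k, c of each give nothing new

4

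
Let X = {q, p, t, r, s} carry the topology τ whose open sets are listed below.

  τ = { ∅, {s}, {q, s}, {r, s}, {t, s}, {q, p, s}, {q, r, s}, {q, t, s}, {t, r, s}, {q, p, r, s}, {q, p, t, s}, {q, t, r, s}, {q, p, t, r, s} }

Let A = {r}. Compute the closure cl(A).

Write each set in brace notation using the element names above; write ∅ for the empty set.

closure: X∖int(X∖A) = X∖{q, p, t, s} = {r}

{r}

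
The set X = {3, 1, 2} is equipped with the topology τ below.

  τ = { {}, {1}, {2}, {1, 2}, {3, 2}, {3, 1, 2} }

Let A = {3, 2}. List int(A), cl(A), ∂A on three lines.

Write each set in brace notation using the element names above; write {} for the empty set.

U open, U⊆A: {}, {2}, {3, 2}. int(A) = ⋃ = {3, 2}
X∖A={1}, int(X∖A)={1}, hence cl(A)={3, 2}
∂A: remove int from cl → {}

int(A) = {3, 2}
cl(A)  = {3, 2}
∂A     = {}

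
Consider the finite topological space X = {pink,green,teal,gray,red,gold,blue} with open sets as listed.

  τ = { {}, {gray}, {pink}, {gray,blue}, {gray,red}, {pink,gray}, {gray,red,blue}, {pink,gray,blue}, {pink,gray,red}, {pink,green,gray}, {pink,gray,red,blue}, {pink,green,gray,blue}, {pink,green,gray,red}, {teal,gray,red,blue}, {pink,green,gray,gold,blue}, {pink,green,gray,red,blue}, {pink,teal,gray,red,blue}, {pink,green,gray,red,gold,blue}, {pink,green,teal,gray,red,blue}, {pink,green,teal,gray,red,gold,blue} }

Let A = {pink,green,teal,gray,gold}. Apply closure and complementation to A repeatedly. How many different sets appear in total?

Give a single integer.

6

complement {red,blue}; its interior {}; cl(A) = X∖{} = {pink,green,teal,gray,red,gold,blue}
With k = closure, c = complement:
  1. A     = {pink,green,teal,gray,gold}
  2. kA    = {pink,green,teal,gray,red,gold,blue}
  3. cA    = {red,blue}
  4. ckA   = {}
  5. kcA   = {teal,red,gold,blue}
  6. ckcA  = {pink,green,gray}
k, c of each give nothing new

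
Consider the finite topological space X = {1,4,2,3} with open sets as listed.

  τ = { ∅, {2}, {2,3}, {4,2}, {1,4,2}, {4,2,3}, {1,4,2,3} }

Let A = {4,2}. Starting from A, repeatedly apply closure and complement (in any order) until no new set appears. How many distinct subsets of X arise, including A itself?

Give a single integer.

complement {1,3}; its interior ∅; cl(A) = X∖∅ = {1,4,2,3}
With k = closure, c = complement:
  1. A     = {4,2}
  2. kA    = {1,4,2,3}
  3. cA    = {1,3}
  4. ckA   = ∅
k, c of each give nothing new

4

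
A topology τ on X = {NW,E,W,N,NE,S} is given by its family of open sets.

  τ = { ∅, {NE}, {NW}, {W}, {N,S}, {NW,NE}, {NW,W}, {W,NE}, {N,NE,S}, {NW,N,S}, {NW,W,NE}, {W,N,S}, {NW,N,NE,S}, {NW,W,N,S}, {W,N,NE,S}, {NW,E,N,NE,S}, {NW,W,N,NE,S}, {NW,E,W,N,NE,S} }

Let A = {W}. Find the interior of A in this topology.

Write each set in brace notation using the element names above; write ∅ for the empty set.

{W}

interior: largest open inside A is {W} (from ∅, {W})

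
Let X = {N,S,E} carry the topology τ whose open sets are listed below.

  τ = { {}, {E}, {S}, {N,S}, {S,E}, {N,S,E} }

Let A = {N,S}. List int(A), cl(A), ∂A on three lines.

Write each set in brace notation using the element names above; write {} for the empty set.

int(A) = {N,S}
cl(A)  = {N,S}
∂A     = {}

U open, U⊆A: {}, {S}, {N,S}. int(A) = ⋃ = {N,S}
X∖A={E}, int(X∖A)={E}, hence cl(A)={N,S}
∂A: remove int from cl → {}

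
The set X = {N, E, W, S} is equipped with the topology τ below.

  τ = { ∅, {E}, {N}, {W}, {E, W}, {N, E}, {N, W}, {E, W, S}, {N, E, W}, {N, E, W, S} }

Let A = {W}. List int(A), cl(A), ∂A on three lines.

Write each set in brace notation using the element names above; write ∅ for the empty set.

opens ⊆ A: ∅, {W}; union → int = {W}
complement {N, E, S}; its interior {N, E}; cl(A) = X∖{N, E} = {W, S}
boundary = {W, S} ∖ {W} = {S}

int(A) = {W}
cl(A)  = {W, S}
∂A     = {S}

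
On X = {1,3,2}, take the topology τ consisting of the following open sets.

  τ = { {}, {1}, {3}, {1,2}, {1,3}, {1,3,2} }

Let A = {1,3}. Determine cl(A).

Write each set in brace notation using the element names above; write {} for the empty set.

{1,3,2}

cl via duality: int({2}) = {}, so X∖{} = {1,3,2}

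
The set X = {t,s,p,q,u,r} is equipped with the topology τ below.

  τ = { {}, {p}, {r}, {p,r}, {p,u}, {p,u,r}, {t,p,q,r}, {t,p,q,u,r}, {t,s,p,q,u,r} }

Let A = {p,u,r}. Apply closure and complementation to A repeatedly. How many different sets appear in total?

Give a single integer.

X∖A={t,s,q}, int(X∖A)={}, hence cl(A)={t,s,p,q,u,r}
Orbit (k=closure, c=complement):
  1. A     = {p,u,r}
  2. kA    = {t,s,p,q,u,r}
  3. cA    = {t,s,q}
  4. ckA   = {}
(closed under both — stop)

4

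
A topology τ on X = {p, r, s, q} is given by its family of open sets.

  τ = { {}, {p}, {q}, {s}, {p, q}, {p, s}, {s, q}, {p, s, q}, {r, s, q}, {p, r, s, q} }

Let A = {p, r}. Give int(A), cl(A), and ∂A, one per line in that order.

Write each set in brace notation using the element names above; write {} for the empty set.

open subsets of A: {}, {p}; so int(A) = {p}
closure: X∖int(X∖A) = X∖{s, q} = {p, r}
∂A = {p, r} minus {p} = {r}

int(A) = {p}
cl(A)  = {p, r}
∂A     = {r}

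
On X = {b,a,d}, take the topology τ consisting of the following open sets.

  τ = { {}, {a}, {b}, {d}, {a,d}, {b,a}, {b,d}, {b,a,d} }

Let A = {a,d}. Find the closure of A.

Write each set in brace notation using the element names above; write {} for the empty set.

cl via duality: int({b}) = {b}, so X∖{b} = {a,d}

{a,d}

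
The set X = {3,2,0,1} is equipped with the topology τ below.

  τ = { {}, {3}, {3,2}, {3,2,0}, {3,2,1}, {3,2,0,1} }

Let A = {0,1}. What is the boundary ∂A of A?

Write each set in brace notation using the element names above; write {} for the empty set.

open subsets of A: {}; so int(A) = {}
closure: X∖int(X∖A) = X∖{3,2} = {0,1}
∂A = {0,1} minus {} = {0,1}

{0,1}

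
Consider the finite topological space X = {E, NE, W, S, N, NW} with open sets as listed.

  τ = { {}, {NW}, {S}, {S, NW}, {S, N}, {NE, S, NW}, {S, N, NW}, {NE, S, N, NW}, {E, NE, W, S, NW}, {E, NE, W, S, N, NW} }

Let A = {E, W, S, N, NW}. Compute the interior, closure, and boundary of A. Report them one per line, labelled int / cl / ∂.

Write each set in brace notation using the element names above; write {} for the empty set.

interior: largest open inside A is {S, N, NW} (from {}, {S}, {NW}, {S, N}, {S, NW}, {S, N, NW})
cl via duality: int({NE}) = {}, so X∖{} = {E, NE, W, S, N, NW}
cl∖int = {E, NE, W}

int(A) = {S, N, NW}
cl(A)  = {E, NE, W, S, N, NW}
∂A     = {E, NE, W}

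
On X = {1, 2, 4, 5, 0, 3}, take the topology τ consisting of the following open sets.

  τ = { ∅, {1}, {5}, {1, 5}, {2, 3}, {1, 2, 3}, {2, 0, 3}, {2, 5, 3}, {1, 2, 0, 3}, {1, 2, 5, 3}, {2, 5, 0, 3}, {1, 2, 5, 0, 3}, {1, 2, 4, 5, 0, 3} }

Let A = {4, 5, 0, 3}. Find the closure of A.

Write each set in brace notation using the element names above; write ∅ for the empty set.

{2, 4, 5, 0, 3}

cl via duality: int({1, 2}) = {1}, so X∖{1} = {2, 4, 5, 0, 3}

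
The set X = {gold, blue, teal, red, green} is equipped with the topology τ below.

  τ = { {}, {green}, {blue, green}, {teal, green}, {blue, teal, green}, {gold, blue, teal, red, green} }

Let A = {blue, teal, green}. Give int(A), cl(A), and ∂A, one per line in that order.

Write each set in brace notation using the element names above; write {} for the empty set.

int(A) = {blue, teal, green}
cl(A)  = {gold, blue, teal, red, green}
∂A     = {gold, red}

open subsets of A: {}, {green}, {blue, green}, {teal, green}, {blue, teal, green}; so int(A) = {blue, teal, green}
closure: X∖int(X∖A) = X∖{} = {gold, blue, teal, red, green}
∂A = {gold, blue, teal, red, green} minus {blue, teal, green} = {gold, red}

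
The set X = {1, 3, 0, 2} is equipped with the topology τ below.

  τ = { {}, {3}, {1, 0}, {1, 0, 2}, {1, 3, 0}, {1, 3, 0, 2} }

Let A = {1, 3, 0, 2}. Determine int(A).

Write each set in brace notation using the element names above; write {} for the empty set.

{1, 3, 0, 2}

U open, U⊆A: {}, {3}, {1, 0}, {1, 3, 0}, {1, 0, 2}, {1, 3, 0, 2}. int(A) = ⋃ = {1, 3, 0, 2}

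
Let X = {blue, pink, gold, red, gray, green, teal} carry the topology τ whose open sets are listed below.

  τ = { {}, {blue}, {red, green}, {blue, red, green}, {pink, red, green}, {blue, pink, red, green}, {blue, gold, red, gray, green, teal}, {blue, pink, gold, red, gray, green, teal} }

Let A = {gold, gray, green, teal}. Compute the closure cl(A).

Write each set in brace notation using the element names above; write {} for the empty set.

{pink, gold, red, gray, green, teal}

X∖A={blue, pink, red}, int(X∖A)={blue}, hence cl(A)={pink, gold, red, gray, green, teal}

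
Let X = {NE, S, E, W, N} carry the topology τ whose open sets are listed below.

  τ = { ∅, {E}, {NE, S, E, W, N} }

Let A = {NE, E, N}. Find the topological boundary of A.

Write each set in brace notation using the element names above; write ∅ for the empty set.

{NE, S, W, N}

opens ⊆ A: ∅, {E}; union → int = {E}
complement {S, W}; its interior ∅; cl(A) = X∖∅ = {NE, S, E, W, N}
boundary = {NE, S, E, W, N} ∖ {E} = {NE, S, W, N}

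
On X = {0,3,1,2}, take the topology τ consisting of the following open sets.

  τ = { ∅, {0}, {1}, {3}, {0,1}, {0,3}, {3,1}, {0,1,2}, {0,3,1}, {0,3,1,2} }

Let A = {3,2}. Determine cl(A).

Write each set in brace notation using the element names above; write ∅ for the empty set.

complement {0,1}; its interior {0,1}; cl(A) = X∖{0,1} = {3,2}

{3,2}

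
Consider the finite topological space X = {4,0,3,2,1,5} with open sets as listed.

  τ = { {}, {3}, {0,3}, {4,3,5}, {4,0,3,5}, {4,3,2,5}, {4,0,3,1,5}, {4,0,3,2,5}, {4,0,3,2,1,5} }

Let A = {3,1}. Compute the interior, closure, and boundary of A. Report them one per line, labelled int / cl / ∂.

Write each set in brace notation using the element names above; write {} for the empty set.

int(A) = {3}
cl(A)  = {4,0,3,2,1,5}
∂A     = {4,0,2,1,5}

opens ⊆ A: {}, {3}; union → int = {3}
complement {4,0,2,5}; its interior {}; cl(A) = X∖{} = {4,0,3,2,1,5}
boundary = {4,0,3,2,1,5} ∖ {3} = {4,0,2,1,5}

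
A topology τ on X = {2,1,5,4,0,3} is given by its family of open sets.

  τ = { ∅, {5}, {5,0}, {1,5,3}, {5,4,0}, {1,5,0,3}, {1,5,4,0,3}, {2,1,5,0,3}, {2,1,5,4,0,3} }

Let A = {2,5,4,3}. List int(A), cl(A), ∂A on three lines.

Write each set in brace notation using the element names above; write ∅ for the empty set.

int(A) = {5}
cl(A)  = {2,1,5,4,0,3}
∂A     = {2,1,4,0,3}

open subsets of A: ∅, {5}; so int(A) = {5}
closure: X∖int(X∖A) = X∖∅ = {2,1,5,4,0,3}
∂A = {2,1,5,4,0,3} minus {5} = {2,1,4,0,3}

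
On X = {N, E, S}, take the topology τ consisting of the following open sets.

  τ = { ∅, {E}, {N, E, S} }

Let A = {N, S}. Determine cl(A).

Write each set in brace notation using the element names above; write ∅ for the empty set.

{N, S}

complement {E}; its interior {E}; cl(A) = X∖{E} = {N, S}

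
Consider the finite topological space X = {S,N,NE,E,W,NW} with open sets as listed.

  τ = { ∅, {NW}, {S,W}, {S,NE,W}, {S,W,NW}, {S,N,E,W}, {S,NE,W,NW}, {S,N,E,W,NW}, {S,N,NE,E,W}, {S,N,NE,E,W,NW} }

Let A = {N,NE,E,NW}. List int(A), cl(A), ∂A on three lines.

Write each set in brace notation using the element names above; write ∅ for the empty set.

int(A) = {NW}
cl(A)  = {N,NE,E,NW}
∂A     = {N,NE,E}

open subsets of A: ∅, {NW}; so int(A) = {NW}
closure: X∖int(X∖A) = X∖{S,W} = {N,NE,E,NW}
∂A = {N,NE,E,NW} minus {NW} = {N,NE,E}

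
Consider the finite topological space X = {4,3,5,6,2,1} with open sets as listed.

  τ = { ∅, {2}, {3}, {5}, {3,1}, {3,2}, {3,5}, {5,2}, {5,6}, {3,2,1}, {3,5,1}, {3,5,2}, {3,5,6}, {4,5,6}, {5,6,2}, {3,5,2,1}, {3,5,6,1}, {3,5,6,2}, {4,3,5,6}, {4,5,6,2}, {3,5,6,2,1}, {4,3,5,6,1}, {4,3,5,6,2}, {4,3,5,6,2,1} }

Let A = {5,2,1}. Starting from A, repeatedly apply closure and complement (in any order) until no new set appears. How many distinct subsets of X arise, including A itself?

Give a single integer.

complement {4,3,6}; its interior {3}; cl(A) = X∖{3} = {4,5,6,2,1}
With k = closure, c = complement:
  1. A     = {5,2,1}
  2. kA    = {4,5,6,2,1}
  3. cA    = {4,3,6}
  4. ckA   = {3}
  5. kcA   = {4,3,6,1}
  6. kckA  = {3,1}
  7. ckcA  = {5,2}
  8. ckckA = {4,5,6,2}
k, c of each give nothing new

8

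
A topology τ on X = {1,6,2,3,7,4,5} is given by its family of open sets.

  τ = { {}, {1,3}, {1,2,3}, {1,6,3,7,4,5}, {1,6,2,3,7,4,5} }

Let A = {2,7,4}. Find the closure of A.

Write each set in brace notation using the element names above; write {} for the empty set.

cl via duality: int({1,6,3,5}) = {1,3}, so X∖{1,3} = {6,2,7,4,5}

{6,2,7,4,5}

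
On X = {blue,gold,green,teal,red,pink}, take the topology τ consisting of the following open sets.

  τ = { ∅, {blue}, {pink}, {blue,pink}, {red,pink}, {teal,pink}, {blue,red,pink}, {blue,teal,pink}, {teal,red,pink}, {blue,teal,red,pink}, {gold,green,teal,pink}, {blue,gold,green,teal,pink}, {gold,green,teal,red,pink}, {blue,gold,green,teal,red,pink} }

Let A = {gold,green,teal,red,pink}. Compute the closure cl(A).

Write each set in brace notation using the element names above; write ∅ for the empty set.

complement {blue}; its interior {blue}; cl(A) = X∖{blue} = {gold,green,teal,red,pink}

{gold,green,teal,red,pink}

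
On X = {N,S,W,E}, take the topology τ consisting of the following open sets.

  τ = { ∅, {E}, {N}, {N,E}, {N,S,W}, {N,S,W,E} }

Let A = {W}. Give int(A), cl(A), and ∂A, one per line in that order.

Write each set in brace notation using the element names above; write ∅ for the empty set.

int(A) = ∅
cl(A)  = {S,W}
∂A     = {S,W}

interior: largest open inside A is ∅ (from ∅)
cl via duality: int({N,S,E}) = {N,E}, so X∖{N,E} = {S,W}
cl∖int = {S,W}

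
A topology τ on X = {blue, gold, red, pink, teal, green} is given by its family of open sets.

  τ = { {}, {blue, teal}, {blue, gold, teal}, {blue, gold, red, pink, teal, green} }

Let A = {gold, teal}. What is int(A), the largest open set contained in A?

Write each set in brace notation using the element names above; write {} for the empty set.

interior: largest open inside A is {} (from {})

{}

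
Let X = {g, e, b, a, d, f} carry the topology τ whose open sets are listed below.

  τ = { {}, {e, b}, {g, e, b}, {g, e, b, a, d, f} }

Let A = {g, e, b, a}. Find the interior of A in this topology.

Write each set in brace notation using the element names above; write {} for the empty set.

U open, U⊆A: {}, {e, b}, {g, e, b}. int(A) = ⋃ = {g, e, b}

{g, e, b}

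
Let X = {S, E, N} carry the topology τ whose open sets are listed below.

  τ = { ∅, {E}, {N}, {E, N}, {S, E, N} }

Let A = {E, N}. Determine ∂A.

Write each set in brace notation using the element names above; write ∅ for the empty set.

{S}

open subsets of A: ∅, {E}, {N}, {E, N}; so int(A) = {E, N}
closure: X∖int(X∖A) = X∖∅ = {S, E, N}
∂A = {S, E, N} minus {E, N} = {S}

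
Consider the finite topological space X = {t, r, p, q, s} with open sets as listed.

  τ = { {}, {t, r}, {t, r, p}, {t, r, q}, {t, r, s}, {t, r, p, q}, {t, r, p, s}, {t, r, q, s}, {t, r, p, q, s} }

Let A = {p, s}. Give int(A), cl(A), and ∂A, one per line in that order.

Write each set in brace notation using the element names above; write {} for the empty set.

int(A) = {}
cl(A)  = {p, s}
∂A     = {p, s}

U open, U⊆A: {}. int(A) = ⋃ = {}
X∖A={t, r, q}, int(X∖A)={t, r, q}, hence cl(A)={p, s}
∂A: remove int from cl → {p, s}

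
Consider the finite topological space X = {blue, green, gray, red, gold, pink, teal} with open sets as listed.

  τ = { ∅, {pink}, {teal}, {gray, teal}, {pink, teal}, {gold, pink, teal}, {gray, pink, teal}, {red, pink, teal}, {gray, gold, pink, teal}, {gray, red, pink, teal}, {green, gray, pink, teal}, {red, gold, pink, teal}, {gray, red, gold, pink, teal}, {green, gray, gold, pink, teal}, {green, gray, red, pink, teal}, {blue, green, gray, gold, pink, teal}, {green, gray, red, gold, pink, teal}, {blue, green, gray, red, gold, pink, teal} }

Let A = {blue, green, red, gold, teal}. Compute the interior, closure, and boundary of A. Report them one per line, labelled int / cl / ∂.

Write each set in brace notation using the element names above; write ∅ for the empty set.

open subsets of A: ∅, {teal}; so int(A) = {teal}
closure: X∖int(X∖A) = X∖{pink} = {blue, green, gray, red, gold, teal}
∂A = {blue, green, gray, red, gold, teal} minus {teal} = {blue, green, gray, red, gold}

int(A) = {teal}
cl(A)  = {blue, green, gray, red, gold, teal}
∂A     = {blue, green, gray, red, gold}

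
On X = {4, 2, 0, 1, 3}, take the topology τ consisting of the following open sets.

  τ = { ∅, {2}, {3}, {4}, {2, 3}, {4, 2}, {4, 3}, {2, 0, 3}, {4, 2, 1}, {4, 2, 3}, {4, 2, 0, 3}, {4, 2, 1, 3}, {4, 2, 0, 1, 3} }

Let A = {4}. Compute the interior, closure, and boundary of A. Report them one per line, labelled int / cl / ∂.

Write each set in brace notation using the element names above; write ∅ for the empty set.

int(A) = {4}
cl(A)  = {4, 1}
∂A     = {1}

open subsets of A: ∅, {4}; so int(A) = {4}
closure: X∖int(X∖A) = X∖{2, 0, 3} = {4, 1}
∂A = {4, 1} minus {4} = {1}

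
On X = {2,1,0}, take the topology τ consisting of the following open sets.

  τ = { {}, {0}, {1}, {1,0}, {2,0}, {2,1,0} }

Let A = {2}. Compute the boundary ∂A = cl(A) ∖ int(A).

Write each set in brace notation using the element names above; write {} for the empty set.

interior: largest open inside A is {} (from {})
cl via duality: int({1,0}) = {1,0}, so X∖{1,0} = {2}
cl∖int = {2}

{2}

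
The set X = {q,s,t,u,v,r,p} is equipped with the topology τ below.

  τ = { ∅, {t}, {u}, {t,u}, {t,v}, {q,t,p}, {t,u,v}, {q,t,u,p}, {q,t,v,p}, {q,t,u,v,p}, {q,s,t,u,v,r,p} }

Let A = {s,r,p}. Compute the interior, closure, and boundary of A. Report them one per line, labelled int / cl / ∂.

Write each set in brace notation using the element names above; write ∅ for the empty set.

int(A) = ∅
cl(A)  = {q,s,r,p}
∂A     = {q,s,r,p}

interior: largest open inside A is ∅ (from ∅)
cl via duality: int({q,t,u,v}) = {t,u,v}, so X∖{t,u,v} = {q,s,r,p}
cl∖int = {q,s,r,p}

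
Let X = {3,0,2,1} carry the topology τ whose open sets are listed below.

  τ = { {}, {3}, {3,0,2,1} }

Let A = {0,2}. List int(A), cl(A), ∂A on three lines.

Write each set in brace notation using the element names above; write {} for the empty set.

opens ⊆ A: {}; union → int = {}
complement {3,1}; its interior {3}; cl(A) = X∖{3} = {0,2,1}
boundary = {0,2,1} ∖ {} = {0,2,1}

int(A) = {}
cl(A)  = {0,2,1}
∂A     = {0,2,1}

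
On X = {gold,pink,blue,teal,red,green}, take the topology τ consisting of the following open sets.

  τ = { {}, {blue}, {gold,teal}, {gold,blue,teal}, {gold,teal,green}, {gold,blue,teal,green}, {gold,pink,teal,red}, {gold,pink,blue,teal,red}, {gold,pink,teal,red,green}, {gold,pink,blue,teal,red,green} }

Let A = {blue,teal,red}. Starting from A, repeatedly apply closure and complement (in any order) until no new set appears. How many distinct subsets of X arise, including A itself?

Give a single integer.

6

cl via duality: int({gold,pink,green}) = {}, so X∖{} = {gold,pink,blue,teal,red,green}
Write k for closure, c for complement:
  1. A     = {blue,teal,red}
  2. kA    = {gold,pink,blue,teal,red,green}
  3. cA    = {gold,pink,green}
  4. ckA   = {}
  5. kcA   = {gold,pink,teal,red,green}
  6. ckcA  = {blue}
applying k or c yields no new set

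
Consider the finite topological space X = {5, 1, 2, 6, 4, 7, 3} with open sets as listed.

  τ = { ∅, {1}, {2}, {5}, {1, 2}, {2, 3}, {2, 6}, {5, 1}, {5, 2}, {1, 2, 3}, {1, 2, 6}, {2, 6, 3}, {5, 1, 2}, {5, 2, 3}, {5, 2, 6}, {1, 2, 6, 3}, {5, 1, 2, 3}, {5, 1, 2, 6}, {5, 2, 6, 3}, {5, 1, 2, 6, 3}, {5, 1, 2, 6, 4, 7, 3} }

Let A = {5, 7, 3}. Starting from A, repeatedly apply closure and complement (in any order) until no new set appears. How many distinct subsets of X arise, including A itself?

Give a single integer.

8

cl via duality: int({1, 2, 6, 4}) = {1, 2, 6}, so X∖{1, 2, 6} = {5, 4, 7, 3}
Write k for closure, c for complement:
  1. A     = {5, 7, 3}
  2. kA    = {5, 4, 7, 3}
  3. cA    = {1, 2, 6, 4}
  4. ckA   = {1, 2, 6}
  5. kcA   = {1, 2, 6, 4, 7, 3}
  6. ckcA  = {5}
  7. kckcA = {5, 4, 7}
  8. ckckcA = {1, 2, 6, 3}
applying k or c yields no new set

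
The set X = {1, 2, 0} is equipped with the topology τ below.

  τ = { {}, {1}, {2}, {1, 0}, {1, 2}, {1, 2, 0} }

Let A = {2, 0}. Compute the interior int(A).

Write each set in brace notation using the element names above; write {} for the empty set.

{2}

U open, U⊆A: {}, {2}. int(A) = ⋃ = {2}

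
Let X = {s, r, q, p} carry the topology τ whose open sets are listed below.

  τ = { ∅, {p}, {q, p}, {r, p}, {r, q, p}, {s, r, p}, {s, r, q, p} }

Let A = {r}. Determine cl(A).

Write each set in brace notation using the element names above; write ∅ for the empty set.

{s, r}

complement {s, q, p}; its interior {q, p}; cl(A) = X∖{q, p} = {s, r}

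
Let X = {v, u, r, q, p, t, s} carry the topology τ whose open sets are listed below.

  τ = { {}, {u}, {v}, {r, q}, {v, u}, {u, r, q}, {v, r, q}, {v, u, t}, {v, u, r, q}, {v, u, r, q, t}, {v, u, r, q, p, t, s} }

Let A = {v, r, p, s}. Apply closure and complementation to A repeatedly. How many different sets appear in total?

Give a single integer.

complement {u, q, t}; its interior {u}; cl(A) = X∖{u} = {v, r, q, p, t, s}
With k = closure, c = complement:
  1. A     = {v, r, p, s}
  2. kA    = {v, r, q, p, t, s}
  3. cA    = {u, q, t}
  4. ckA   = {u}
  5. kcA   = {u, r, q, p, t, s}
  6. kckA  = {u, p, t, s}
  7. ckcA  = {v}
  8. ckckA = {v, r, q}
  9. kckcA = {v, p, t, s}
  10. ckckcA = {u, r, q}
k, c of each give nothing new

10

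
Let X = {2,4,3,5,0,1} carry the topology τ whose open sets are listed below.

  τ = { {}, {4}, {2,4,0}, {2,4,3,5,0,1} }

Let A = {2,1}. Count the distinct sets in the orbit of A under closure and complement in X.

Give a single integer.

6

closure: X∖int(X∖A) = X∖{4} = {2,3,5,0,1}
Let k=closure and c=complement:
  1. A     = {2,1}
  2. kA    = {2,3,5,0,1}
  3. cA    = {4,3,5,0}
  4. ckA   = {4}
  5. kcA   = {2,4,3,5,0,1}
  6. ckcA  = {}
— saturated at 6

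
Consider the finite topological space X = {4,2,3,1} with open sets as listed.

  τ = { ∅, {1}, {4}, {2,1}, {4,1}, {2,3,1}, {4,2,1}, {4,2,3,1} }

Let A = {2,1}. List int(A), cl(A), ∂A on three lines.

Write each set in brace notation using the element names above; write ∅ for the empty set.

U open, U⊆A: ∅, {1}, {2,1}. int(A) = ⋃ = {2,1}
X∖A={4,3}, int(X∖A)={4}, hence cl(A)={2,3,1}
∂A: remove int from cl → {3}

int(A) = {2,1}
cl(A)  = {2,3,1}
∂A     = {3}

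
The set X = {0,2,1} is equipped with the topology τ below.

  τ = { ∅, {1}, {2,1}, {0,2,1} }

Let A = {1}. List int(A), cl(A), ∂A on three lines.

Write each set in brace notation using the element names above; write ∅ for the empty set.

int(A) = {1}
cl(A)  = {0,2,1}
∂A     = {0,2}

open subsets of A: ∅, {1}; so int(A) = {1}
closure: X∖int(X∖A) = X∖∅ = {0,2,1}
∂A = {0,2,1} minus {1} = {0,2}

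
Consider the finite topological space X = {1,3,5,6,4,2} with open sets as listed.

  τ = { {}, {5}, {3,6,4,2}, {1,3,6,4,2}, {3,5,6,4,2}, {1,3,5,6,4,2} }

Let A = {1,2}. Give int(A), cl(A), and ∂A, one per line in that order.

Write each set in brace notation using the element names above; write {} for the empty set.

interior: largest open inside A is {} (from {})
cl via duality: int({3,5,6,4}) = {5}, so X∖{5} = {1,3,6,4,2}
cl∖int = {1,3,6,4,2}

int(A) = {}
cl(A)  = {1,3,6,4,2}
∂A     = {1,3,6,4,2}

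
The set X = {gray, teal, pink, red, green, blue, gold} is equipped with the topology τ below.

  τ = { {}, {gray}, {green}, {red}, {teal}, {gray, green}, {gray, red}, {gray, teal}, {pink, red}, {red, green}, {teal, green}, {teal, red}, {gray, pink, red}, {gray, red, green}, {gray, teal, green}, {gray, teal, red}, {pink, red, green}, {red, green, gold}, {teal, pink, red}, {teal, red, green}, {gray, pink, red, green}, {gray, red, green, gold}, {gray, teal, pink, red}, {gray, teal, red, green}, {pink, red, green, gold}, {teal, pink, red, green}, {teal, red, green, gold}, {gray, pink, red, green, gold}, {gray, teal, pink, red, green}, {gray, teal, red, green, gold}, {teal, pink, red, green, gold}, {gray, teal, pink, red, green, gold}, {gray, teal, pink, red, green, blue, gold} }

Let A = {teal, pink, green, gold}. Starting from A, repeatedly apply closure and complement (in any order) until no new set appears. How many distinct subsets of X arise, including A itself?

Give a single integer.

8

closure: X∖int(X∖A) = X∖{gray, red} = {teal, pink, green, blue, gold}
Let k=closure and c=complement:
  1. A     = {teal, pink, green, gold}
  2. kA    = {teal, pink, green, blue, gold}
  3. cA    = {gray, red, blue}
  4. ckA   = {gray, red}
  5. kcA   = {gray, pink, red, blue, gold}
  6. ckcA  = {teal, green}
  7. kckcA = {teal, green, blue, gold}
  8. ckckcA = {gray, pink, red}
— saturated at 8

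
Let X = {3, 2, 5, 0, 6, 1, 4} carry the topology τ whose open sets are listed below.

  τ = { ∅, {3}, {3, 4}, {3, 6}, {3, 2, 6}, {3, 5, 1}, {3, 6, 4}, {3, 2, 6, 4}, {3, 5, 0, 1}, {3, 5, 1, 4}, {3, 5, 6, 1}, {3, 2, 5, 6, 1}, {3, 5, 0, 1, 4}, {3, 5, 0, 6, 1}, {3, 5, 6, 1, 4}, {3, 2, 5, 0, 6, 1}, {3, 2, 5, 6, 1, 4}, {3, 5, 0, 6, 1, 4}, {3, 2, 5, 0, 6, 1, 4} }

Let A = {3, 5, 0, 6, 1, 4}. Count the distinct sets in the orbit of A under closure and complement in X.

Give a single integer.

4

closure: X∖int(X∖A) = X∖∅ = {3, 2, 5, 0, 6, 1, 4}
Let k=closure and c=complement:
  1. A     = {3, 5, 0, 6, 1, 4}
  2. kA    = {3, 2, 5, 0, 6, 1, 4}
  3. cA    = {2}
  4. ckA   = ∅
— saturated at 4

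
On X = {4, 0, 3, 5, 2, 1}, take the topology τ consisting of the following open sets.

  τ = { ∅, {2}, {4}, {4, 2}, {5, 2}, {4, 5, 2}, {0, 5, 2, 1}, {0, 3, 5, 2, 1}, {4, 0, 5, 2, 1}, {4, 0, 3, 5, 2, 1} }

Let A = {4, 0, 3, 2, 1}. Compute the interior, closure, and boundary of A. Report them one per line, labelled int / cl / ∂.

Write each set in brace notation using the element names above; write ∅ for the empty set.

opens ⊆ A: ∅, {4}, {2}, {4, 2}; union → int = {4, 2}
complement {5}; its interior ∅; cl(A) = X∖∅ = {4, 0, 3, 5, 2, 1}
boundary = {4, 0, 3, 5, 2, 1} ∖ {4, 2} = {0, 3, 5, 1}

int(A) = {4, 2}
cl(A)  = {4, 0, 3, 5, 2, 1}
∂A     = {0, 3, 5, 1}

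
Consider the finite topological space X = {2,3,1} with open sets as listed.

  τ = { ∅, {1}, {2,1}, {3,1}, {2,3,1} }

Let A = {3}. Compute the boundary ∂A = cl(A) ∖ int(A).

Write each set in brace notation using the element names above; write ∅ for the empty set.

{3}

interior: largest open inside A is ∅ (from ∅)
cl via duality: int({2,1}) = {2,1}, so X∖{2,1} = {3}
cl∖int = {3}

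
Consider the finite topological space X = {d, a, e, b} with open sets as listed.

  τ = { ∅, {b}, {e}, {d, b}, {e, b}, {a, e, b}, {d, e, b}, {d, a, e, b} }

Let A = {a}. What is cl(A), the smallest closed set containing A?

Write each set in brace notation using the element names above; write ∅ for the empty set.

{a}

cl via duality: int({d, e, b}) = {d, e, b}, so X∖{d, e, b} = {a}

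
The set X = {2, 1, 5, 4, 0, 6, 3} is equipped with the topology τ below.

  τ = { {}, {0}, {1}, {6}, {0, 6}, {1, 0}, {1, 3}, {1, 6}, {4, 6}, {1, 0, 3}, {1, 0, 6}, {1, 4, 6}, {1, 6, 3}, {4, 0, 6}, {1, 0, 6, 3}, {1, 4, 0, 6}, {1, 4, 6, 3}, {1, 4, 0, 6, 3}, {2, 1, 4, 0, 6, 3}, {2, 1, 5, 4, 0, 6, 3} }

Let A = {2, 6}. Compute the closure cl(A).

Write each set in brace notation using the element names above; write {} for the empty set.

{2, 5, 4, 6}

cl via duality: int({1, 5, 4, 0, 3}) = {1, 0, 3}, so X∖{1, 0, 3} = {2, 5, 4, 6}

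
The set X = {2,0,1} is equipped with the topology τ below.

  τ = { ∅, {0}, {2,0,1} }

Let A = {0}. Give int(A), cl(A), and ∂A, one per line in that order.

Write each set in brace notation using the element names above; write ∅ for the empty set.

interior: largest open inside A is {0} (from ∅, {0})
cl via duality: int({2,1}) = ∅, so X∖∅ = {2,0,1}
cl∖int = {2,1}

int(A) = {0}
cl(A)  = {2,0,1}
∂A     = {2,1}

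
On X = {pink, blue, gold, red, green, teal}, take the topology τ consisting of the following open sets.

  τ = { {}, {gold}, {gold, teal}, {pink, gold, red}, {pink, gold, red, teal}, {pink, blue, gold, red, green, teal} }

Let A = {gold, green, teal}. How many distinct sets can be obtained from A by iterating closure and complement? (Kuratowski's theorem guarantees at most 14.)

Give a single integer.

complement {pink, blue, red}; its interior {}; cl(A) = X∖{} = {pink, blue, gold, red, green, teal}
With k = closure, c = complement:
  1. A     = {gold, green, teal}
  2. kA    = {pink, blue, gold, red, green, teal}
  3. cA    = {pink, blue, red}
  4. ckA   = {}
  5. kcA   = {pink, blue, red, green}
  6. ckcA  = {gold, teal}
k, c of each give nothing new

6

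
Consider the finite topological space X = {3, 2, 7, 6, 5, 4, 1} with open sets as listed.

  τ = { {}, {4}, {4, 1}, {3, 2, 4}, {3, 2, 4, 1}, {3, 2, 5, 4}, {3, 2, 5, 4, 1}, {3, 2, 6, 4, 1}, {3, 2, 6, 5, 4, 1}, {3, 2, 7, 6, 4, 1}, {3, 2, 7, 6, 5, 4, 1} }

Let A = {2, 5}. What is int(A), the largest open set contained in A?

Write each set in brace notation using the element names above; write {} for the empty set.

{}

U open, U⊆A: {}. int(A) = ⋃ = {}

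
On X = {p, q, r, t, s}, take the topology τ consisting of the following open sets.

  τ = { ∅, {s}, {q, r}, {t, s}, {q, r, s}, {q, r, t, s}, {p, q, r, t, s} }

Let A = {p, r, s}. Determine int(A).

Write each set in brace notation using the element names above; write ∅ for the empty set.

{s}

opens ⊆ A: ∅, {s}; union → int = {s}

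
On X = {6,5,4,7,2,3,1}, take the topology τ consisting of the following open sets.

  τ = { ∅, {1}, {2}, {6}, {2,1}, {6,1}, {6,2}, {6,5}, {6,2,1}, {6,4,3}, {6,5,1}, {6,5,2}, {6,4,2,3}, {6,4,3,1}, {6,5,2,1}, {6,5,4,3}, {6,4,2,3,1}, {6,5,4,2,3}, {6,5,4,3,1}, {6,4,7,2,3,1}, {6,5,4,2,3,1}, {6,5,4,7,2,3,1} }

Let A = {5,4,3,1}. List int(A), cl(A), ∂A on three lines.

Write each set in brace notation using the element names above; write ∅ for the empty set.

open subsets of A: ∅, {1}; so int(A) = {1}
closure: X∖int(X∖A) = X∖{6,2} = {5,4,7,3,1}
∂A = {5,4,7,3,1} minus {1} = {5,4,7,3}

int(A) = {1}
cl(A)  = {5,4,7,3,1}
∂A     = {5,4,7,3}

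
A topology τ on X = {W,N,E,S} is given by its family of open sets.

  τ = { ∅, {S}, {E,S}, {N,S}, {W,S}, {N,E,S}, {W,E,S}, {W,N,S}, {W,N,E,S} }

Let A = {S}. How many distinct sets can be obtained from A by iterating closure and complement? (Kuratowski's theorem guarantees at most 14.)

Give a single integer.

closure: X∖int(X∖A) = X∖∅ = {W,N,E,S}
Let k=closure and c=complement:
  1. A     = {S}
  2. kA    = {W,N,E,S}
  3. cA    = {W,N,E}
  4. ckA   = ∅
— saturated at 4

4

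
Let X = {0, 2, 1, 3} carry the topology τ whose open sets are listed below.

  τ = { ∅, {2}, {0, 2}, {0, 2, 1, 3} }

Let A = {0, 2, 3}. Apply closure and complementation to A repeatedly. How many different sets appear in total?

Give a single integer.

6

complement {1}; its interior ∅; cl(A) = X∖∅ = {0, 2, 1, 3}
With k = closure, c = complement:
  1. A     = {0, 2, 3}
  2. kA    = {0, 2, 1, 3}
  3. cA    = {1}
  4. ckA   = ∅
  5. kcA   = {1, 3}
  6. ckcA  = {0, 2}
k, c of each give nothing new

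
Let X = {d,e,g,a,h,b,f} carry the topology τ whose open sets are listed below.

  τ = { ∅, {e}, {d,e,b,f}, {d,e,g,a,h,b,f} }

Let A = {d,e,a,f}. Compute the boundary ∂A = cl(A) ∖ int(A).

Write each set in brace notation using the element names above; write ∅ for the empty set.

opens ⊆ A: ∅, {e}; union → int = {e}
complement {g,h,b}; its interior ∅; cl(A) = X∖∅ = {d,e,g,a,h,b,f}
boundary = {d,e,g,a,h,b,f} ∖ {e} = {d,g,a,h,b,f}

{d,g,a,h,b,f}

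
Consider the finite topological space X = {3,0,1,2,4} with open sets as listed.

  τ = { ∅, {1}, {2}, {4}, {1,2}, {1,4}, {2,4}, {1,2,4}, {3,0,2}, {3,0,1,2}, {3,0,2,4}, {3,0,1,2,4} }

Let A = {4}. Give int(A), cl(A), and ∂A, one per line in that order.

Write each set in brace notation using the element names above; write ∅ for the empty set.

int(A) = {4}
cl(A)  = {4}
∂A     = ∅

opens ⊆ A: ∅, {4}; union → int = {4}
complement {3,0,1,2}; its interior {3,0,1,2}; cl(A) = X∖{3,0,1,2} = {4}
boundary = {4} ∖ {4} = ∅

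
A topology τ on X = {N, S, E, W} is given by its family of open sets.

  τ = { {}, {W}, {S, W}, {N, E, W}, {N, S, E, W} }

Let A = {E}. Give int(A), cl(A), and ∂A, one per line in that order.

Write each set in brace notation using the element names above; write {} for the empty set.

int(A) = {}
cl(A)  = {N, E}
∂A     = {N, E}

U open, U⊆A: {}. int(A) = ⋃ = {}
X∖A={N, S, W}, int(X∖A)={S, W}, hence cl(A)={N, E}
∂A: remove int from cl → {N, E}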